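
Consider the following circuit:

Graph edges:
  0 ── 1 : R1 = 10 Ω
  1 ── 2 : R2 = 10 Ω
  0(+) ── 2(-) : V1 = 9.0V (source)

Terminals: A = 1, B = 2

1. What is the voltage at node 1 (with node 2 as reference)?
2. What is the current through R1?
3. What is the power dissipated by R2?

Nodal analysis, taking node 2 as the 0 V reference.
Source V1 fixes V_0 = 9 V.
KCL at each unknown node (sum of currents leaving = 0; resistances in Ω):
  Node 1: (V_1 - 9)/10 + (V_1 - 0)/10 = 0
Collecting terms: 0.2 × V_1 = 0.9  =>  V_1 = 4.5 V
Part 1:
  Read off the nodal solution: V_1 = 4.5 V
Part 2:
  I_R1 = (V_0 - V_1)/R1 = (9 - 4.5)/10 = 0.45 A
  Magnitude: I_R1 = 0.45 A
Part 3:
  I_R2 = (V_1 - V_2)/R2 = (4.5 - 0)/10 = 0.45 A
  P_R2 = I_R2² × R2 = (0.45)² × 10 = 2.025 W

Final answers:
1. V_1 = 4.5 V
2. I_R1 = 0.45 A
3. P_R2 = 2.025 W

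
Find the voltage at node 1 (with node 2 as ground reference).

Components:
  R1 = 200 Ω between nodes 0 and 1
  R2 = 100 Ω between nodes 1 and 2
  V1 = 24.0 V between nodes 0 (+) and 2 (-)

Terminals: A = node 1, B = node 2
Nodal analysis, taking node 2 as the 0 V reference.
Source V1 fixes V_0 = 24 V.
KCL at each unknown node (sum of currents leaving = 0; resistances in Ω):
  Node 1: (V_1 - 24)/200 + (V_1 - 0)/100 = 0
Collecting terms: 0.015 × V_1 = 0.12  =>  V_1 = 8 V
The requested potential is V_1 = 8 V.

Final answer: V_1 = 8 V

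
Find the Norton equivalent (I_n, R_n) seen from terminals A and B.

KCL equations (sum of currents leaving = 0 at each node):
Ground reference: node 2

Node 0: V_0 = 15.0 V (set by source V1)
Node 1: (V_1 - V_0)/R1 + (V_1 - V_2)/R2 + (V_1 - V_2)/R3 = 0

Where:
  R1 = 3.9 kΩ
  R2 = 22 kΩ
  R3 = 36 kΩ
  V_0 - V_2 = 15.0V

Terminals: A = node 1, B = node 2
Find the Thévenin equivalent first; then I_n = V_th/R_th and R_n = R_th.
Step 1 — V_th is the open-circuit voltage V_A - V_B (nothing connected across the terminals).
Nodal analysis, taking node 2 as the 0 V reference.
Source V1 fixes V_0 = 15 V.
KCL at each unknown node (sum of currents leaving = 0; resistances in Ω):
  Node 1: (V_1 - 15)/3900 + (V_1 - 0)/22000 + (V_1 - 0)/36000 = 0
Collecting terms: 0.0003296 × V_1 = 0.003846  =>  V_1 = 11.67 V
V_th = V_1 - V_2 = 11.67 - 0 = 11.67 V
Step 2 — R_th: zero the source — replace V1 by a short circuit (node 2 merges into node 0) — and find the resistance seen between A (node 1) and B (node 0).
Reduce the network between node 1 (A) and node 0 (B) by series/parallel combination:
  Rp1 = R1 ‖ R2 ‖ R3 (parallel, all between nodes 0 and 1) = 1/(1/3900 + 1/22000 + 1/36000) = 3034 Ω
R_th = 3.034 kΩ
I_n = V_th/R_th = 11.67/3034 = 0.003846 A, and R_n = R_th = 3.034 kΩ

Final answer: I_n = 0.003846 A, R_n = 3.034 kΩ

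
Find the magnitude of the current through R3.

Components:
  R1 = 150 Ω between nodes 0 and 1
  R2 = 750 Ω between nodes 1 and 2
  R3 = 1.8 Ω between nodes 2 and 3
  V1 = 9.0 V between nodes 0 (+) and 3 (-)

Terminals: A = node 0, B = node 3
Nodal analysis, taking node 3 as the 0 V reference.
Source V1 fixes V_0 = 9 V.
KCL at each unknown node (sum of currents leaving = 0; resistances in Ω):
  Node 1: (V_1 - 9)/150 + (V_1 - V_2)/750 = 0
  Node 2: (V_2 - V_1)/750 + (V_2 - 0)/1.8 = 0
Collecting terms (coefficients in siemens):
  0.008·V_1 - 0.001333·V_2 = 0.06
  0.5569·V_2 - 0.001333·V_1 = 0
Determinant D = (0.008)(0.5569) - (-0.001333)(-0.001333) = 0.004453
V_1 = [(0.06)(0.5569) - (-0.001333)(0)]/D = 7.503 V
V_2 = [(0.008)(0) - (0.06)(-0.001333)]/D = 0.01796 V
I_R3 = (V_2 - V_3)/R3 = (0.01796 - 0)/1.8 = 0.00998 A
|I_R3| = 0.00998 A

Final answer: |I_R3| = 0.00998 A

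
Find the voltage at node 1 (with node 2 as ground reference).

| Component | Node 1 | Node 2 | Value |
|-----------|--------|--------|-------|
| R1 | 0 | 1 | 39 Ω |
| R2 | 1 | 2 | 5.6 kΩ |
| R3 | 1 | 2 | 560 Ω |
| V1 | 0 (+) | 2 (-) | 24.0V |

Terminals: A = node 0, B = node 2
Nodal analysis, taking node 2 as the 0 V reference.
Source V1 fixes V_0 = 24 V.
KCL at each unknown node (sum of currents leaving = 0; resistances in Ω):
  Node 1: (V_1 - 24)/39 + (V_1 - 0)/5600 + (V_1 - 0)/560 = 0
Collecting terms: 0.02761 × V_1 = 0.6154  =>  V_1 = 22.29 V
The requested potential is V_1 = 22.29 V.

Final answer: V_1 = 22.29 V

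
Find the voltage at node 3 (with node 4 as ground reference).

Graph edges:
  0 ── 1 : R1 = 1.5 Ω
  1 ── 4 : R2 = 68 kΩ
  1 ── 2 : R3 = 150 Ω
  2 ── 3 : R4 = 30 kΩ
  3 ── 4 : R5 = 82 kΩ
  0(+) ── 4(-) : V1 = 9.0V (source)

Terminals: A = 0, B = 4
Nodal analysis, taking node 4 as the 0 V reference.
Source V1 fixes V_0 = 9 V.
KCL at each unknown node (sum of currents leaving = 0; resistances in Ω):
  Node 1: (V_1 - 9)/1.5 + (V_1 - 0)/68000 + (V_1 - V_2)/150 = 0
  Node 2: (V_2 - V_1)/150 + (V_2 - V_3)/30000 = 0
  Node 3: (V_3 - V_2)/30000 + (V_3 - 0)/82000 = 0
Collecting terms (coefficients in siemens):
  0.6733·V_1 - 0.006667·V_2 = 6
  0.0067·V_2 - 0.006667·V_1 - 0.00003333·V_3 = 0
  0.00004553·V_3 - 0.00003333·V_2 = 0
Solving these 3 simultaneous equations (Gaussian elimination) gives:
  V_1 = 9 V, V_2 = 8.988 V, V_3 = 6.58 V
The requested potential is V_3 = 6.58 V.

Final answer: V_3 = 6.58 V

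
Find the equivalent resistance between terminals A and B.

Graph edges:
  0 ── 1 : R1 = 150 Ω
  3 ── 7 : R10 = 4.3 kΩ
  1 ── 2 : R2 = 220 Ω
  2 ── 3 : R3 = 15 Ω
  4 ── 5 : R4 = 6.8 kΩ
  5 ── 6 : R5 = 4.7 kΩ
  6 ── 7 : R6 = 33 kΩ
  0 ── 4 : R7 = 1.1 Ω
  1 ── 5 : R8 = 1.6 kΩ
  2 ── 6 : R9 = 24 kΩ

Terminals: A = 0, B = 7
The network is not a plain series/parallel combination. Inject a 1 A test current into terminal A (node 0) and return it from terminal B (node 7); then R_eq = V_A / (1 A).
Nodal analysis, taking node 7 as the 0 V reference.
Current source I_test pushes 1 A into node 0 and draws it out of node 7.
KCL at each unknown node (sum of currents leaving = 0; resistances in Ω):
  Node 0: (V_0 - V_1)/150 + (V_0 - V_4)/1.1 - 1 = 0
  Node 1: (V_1 - V_0)/150 + (V_1 - V_2)/220 + (V_1 - V_5)/1600 = 0
  Node 2: (V_2 - V_1)/220 + (V_2 - V_3)/15 + (V_2 - V_6)/24000 = 0
  Node 3: (V_3 - V_2)/15 + (V_3 - 0)/4300 = 0
  Node 4: (V_4 - V_0)/1.1 + (V_4 - V_5)/6800 = 0
  Node 5: (V_5 - V_1)/1600 + (V_5 - V_4)/6800 + (V_5 - V_6)/4700 = 0
  Node 6: (V_6 - V_2)/24000 + (V_6 - V_5)/4700 + (V_6 - 0)/33000 = 0
Collecting terms (coefficients in siemens):
  0.9158·V_0 - 0.006667·V_1 - 0.9091·V_4 = 1
  0.01184·V_1 - 0.006667·V_0 - 0.004545·V_2 - 0.000625·V_5 = 0
  0.07125·V_2 - 0.004545·V_1 - 0.06667·V_3 - 0.00004167·V_6 = 0
  0.0669·V_3 - 0.06667·V_2 = 0
  0.9092·V_4 - 0.9091·V_0 - 0.0001471·V_5 = 0
  0.0009848·V_5 - 0.000625·V_1 - 0.0001471·V_4 - 0.0002128·V_6 = 0
  0.0002847·V_6 - 0.00004167·V_2 - 0.0002128·V_5 = 0
Solving these 7 simultaneous equations (Gaussian elimination) gives:
  V_0 = 4199 V, V_1 = 4054 V, V_2 = 3854 V, V_3 = 3841 V
  V_4 = 4199 V, V_5 = 3961 V, V_6 = 3524 V
R_eq = V_0 / 1 A = 4199 Ω = 4.199 kΩ

Final answer: 4.199 kΩ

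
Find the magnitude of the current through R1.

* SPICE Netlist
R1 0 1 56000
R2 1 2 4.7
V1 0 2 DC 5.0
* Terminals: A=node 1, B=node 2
Nodal analysis, taking node 2 as the 0 V reference.
Source V1 fixes V_0 = 5 V.
KCL at each unknown node (sum of currents leaving = 0; resistances in Ω):
  Node 1: (V_1 - 5)/56000 + (V_1 - 0)/4.7 = 0
Collecting terms: 0.2128 × V_1 = 0.00008929  =>  V_1 = 0.0004196 V
I_R1 = (V_0 - V_1)/R1 = (5 - 0.0004196)/56000 = 0.00008928 A
|I_R1| = 0.00008928 A

Final answer: |I_R1| = 8.928e-05 A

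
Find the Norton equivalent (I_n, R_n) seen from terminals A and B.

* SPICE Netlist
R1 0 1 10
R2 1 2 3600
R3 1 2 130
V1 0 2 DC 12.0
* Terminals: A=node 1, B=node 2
Find the Thévenin equivalent first; then I_n = V_th/R_th and R_n = R_th.
Step 1 — V_th is the open-circuit voltage V_A - V_B (nothing connected across the terminals).
Nodal analysis, taking node 2 as the 0 V reference.
Source V1 fixes V_0 = 12 V.
KCL at each unknown node (sum of currents leaving = 0; resistances in Ω):
  Node 1: (V_1 - 12)/10 + (V_1 - 0)/3600 + (V_1 - 0)/130 = 0
Collecting terms: 0.108 × V_1 = 1.2  =>  V_1 = 11.11 V
V_th = V_1 - V_2 = 11.11 - 0 = 11.11 V
Step 2 — R_th: zero the source — replace V1 by a short circuit (node 2 merges into node 0) — and find the resistance seen between A (node 1) and B (node 0).
Reduce the network between node 1 (A) and node 0 (B) by series/parallel combination:
  Rp1 = R1 ‖ R2 ‖ R3 (parallel, all between nodes 0 and 1) = 1/(1/10 + 1/3600 + 1/130) = 9.262 Ω
R_th = 9.262 Ω
I_n = V_th/R_th = 11.11/9.262 = 1.2 A, and R_n = R_th = 9.262 Ω

Final answer: I_n = 1.2 A, R_n = 9.262 Ω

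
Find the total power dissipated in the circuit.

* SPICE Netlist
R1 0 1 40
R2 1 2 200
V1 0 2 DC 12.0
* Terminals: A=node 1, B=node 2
Nodal analysis, taking node 2 as the 0 V reference.
Source V1 fixes V_0 = 12 V.
KCL at each unknown node (sum of currents leaving = 0; resistances in Ω):
  Node 1: (V_1 - 12)/40 + (V_1 - 0)/200 = 0
Collecting terms: 0.03 × V_1 = 0.3  =>  V_1 = 10 V
Power in each resistor, P = (ΔV)²/R:
  P_R1 = (12 - 10)²/40 = 0.1 W
  P_R2 = (10 - 0)²/200 = 0.5 W
P_total = P_R1 + P_R2 = 0.6 W

Final answer: 0.6 W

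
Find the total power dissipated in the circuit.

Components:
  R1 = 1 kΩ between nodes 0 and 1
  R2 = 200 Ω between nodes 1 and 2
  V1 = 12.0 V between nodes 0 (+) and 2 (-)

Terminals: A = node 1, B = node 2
Nodal analysis, taking node 2 as the 0 V reference.
Source V1 fixes V_0 = 12 V.
KCL at each unknown node (sum of currents leaving = 0; resistances in Ω):
  Node 1: (V_1 - 12)/1000 + (V_1 - 0)/200 = 0
Collecting terms: 0.006 × V_1 = 0.012  =>  V_1 = 2 V
Power in each resistor, P = (ΔV)²/R:
  P_R1 = (12 - 2)²/1000 = 0.1 W
  P_R2 = (2 - 0)²/200 = 0.02 W
P_total = P_R1 + P_R2 = 0.12 W

Final answer: 0.12 W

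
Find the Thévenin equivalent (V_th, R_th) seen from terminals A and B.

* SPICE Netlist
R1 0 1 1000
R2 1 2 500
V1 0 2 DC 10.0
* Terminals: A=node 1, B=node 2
Step 1 — V_th is the open-circuit voltage V_A - V_B (nothing connected across the terminals).
Nodal analysis, taking node 2 as the 0 V reference.
Source V1 fixes V_0 = 10 V.
KCL at each unknown node (sum of currents leaving = 0; resistances in Ω):
  Node 1: (V_1 - 10)/1000 + (V_1 - 0)/500 = 0
Collecting terms: 0.003 × V_1 = 0.01  =>  V_1 = 3.333 V
V_th = V_1 - V_2 = 3.333 - 0 = 3.333 V
Step 2 — R_th: zero the source — replace V1 by a short circuit (node 2 merges into node 0) — and find the resistance seen between A (node 1) and B (node 0).
Reduce the network between node 1 (A) and node 0 (B) by series/parallel combination:
  Rp1 = R1 ‖ R2 (parallel, both between nodes 0 and 1) = 1/(1/1000 + 1/500) = 333.3 Ω
R_th = 333.3 Ω

Final answer: V_th = 3.333 V, R_th = 333.3 Ω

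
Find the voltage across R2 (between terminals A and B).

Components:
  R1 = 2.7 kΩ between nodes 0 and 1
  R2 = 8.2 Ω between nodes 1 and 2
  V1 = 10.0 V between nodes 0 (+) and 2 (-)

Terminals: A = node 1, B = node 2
R1 and R2 are in series across V1 (node 0 → node 1 → node 2), and the output A–B is taken across R2, so this is a voltage divider.
Series current: I = V1/(R1 + R2) = 10/(2700 + 8.2) = 10/2708 = 0.003692 A
V_R2 = I × R2 = V1 × R2/(R1 + R2) = 10 × 8.2/2708 = 0.03028 V

Final answer: 0.03028 V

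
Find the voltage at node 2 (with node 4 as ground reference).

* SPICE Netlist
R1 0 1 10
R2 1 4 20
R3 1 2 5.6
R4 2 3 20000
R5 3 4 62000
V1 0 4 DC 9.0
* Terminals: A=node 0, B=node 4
Nodal analysis, taking node 4 as the 0 V reference.
Source V1 fixes V_0 = 9 V.
KCL at each unknown node (sum of currents leaving = 0; resistances in Ω):
  Node 1: (V_1 - 9)/10 + (V_1 - 0)/20 + (V_1 - V_2)/5.6 = 0
  Node 2: (V_2 - V_1)/5.6 + (V_2 - V_3)/20000 = 0
  Node 3: (V_3 - V_2)/20000 + (V_3 - 0)/62000 = 0
Collecting terms (coefficients in siemens):
  0.3286·V_1 - 0.1786·V_2 = 0.9
  0.1786·V_2 - 0.1786·V_1 - 0.00005·V_3 = 0
  0.00006613·V_3 - 0.00005·V_2 = 0
Solving these 3 simultaneous equations (Gaussian elimination) gives:
  V_1 = 6 V, V_2 = 5.999 V, V_3 = 4.536 V
The requested potential is V_2 = 5.999 V.

Final answer: V_2 = 5.999 V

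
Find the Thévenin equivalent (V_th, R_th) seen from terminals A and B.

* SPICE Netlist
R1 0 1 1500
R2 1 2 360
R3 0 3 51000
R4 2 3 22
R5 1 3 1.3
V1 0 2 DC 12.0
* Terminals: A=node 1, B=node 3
Step 1 — V_th is the open-circuit voltage V_A - V_B (nothing connected across the terminals).
Nodal analysis, taking node 2 as the 0 V reference.
Source V1 fixes V_0 = 12 V.
KCL at each unknown node (sum of currents leaving = 0; resistances in Ω):
  Node 1: (V_1 - 12)/1500 + (V_1 - 0)/360 + (V_1 - V_3)/1.3 = 0
  Node 3: (V_3 - 12)/51000 + (V_3 - 0)/22 + (V_3 - V_1)/1.3 = 0
Collecting terms (coefficients in siemens):
  0.7727·V_1 - 0.7692·V_3 = 0.008
  0.8147·V_3 - 0.7692·V_1 = 0.0002353
Determinant D = (0.7727)(0.8147) - (-0.7692)(-0.7692) = 0.03779
V_1 = [(0.008)(0.8147) - (-0.7692)(0.0002353)]/D = 0.1773 V
V_3 = [(0.7727)(0.0002353) - (0.008)(-0.7692)]/D = 0.1677 V
V_th = V_1 - V_3 = 0.1773 - 0.1677 = 0.009606 V
Step 2 — R_th: zero the source — replace V1 by a short circuit (node 2 merges into node 0) — and find the resistance seen between A (node 1) and B (node 3).
Reduce the network between node 1 (A) and node 3 (B) by series/parallel combination:
  Rp1 = R1 ‖ R2 (parallel, both between nodes 0 and 1) = 1/(1/1500 + 1/360) = 290.3 Ω
  Rp2 = R3 ‖ R4 (parallel, both between nodes 0 and 3) = 1/(1/51000 + 1/22) = 21.99 Ω
  Rs1 = Rp1 + Rp2 (series, joined only at node 0) = 290.3 + 21.99 = 312.3 Ω
  Rp3 = R5 ‖ Rs1 (parallel, both between nodes 1 and 3) = 1/(1/1.3 + 1/312.3) = 1.295 Ω
R_th = 1.295 Ω

Final answer: V_th = 0.009606 V, R_th = 1.295 Ω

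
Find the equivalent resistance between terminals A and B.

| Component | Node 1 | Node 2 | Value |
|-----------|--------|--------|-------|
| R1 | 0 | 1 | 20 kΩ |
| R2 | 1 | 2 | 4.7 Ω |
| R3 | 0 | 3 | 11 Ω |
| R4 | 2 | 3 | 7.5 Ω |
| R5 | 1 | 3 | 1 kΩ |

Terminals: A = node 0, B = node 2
The network is not a plain series/parallel combination. Inject a 1 A test current into terminal A (node 0) and return it from terminal B (node 2); then R_eq = V_A / (1 A).
Nodal analysis, taking node 2 as the 0 V reference.
Current source I_test pushes 1 A into node 0 and draws it out of node 2.
KCL at each unknown node (sum of currents leaving = 0; resistances in Ω):
  Node 0: (V_0 - V_1)/20000 + (V_0 - V_3)/11 - 1 = 0
  Node 1: (V_1 - V_0)/20000 + (V_1 - 0)/4.7 + (V_1 - V_3)/1000 = 0
  Node 3: (V_3 - V_0)/11 + (V_3 - V_1)/1000 + (V_3 - 0)/7.5 = 0
Collecting terms (coefficients in siemens):
  0.09096·V_0 - 0.00005·V_1 - 0.09091·V_3 = 1
  0.2138·V_1 - 0.00005·V_0 - 0.001·V_3 = 0
  0.2252·V_3 - 0.09091·V_0 - 0.001·V_1 = 0
Solving these 3 simultaneous equations (Gaussian elimination) gives:
  V_0 = 18.43 V, V_1 = 0.03909 V, V_3 = 7.438 V
R_eq = V_0 / 1 A = 18.43 Ω

Final answer: 18.43 Ω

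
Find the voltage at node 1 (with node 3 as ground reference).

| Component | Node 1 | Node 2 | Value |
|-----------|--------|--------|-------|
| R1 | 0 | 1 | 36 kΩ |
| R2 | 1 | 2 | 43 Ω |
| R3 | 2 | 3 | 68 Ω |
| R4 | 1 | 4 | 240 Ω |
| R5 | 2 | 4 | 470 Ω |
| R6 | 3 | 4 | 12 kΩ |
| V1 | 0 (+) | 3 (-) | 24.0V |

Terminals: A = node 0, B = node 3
Nodal analysis, taking node 3 as the 0 V reference.
Source V1 fixes V_0 = 24 V.
KCL at each unknown node (sum of currents leaving = 0; resistances in Ω):
  Node 1: (V_1 - 24)/36000 + (V_1 - V_2)/43 + (V_1 - V_4)/240 = 0
  Node 2: (V_2 - V_1)/43 + (V_2 - 0)/68 + (V_2 - V_4)/470 = 0
  Node 4: (V_4 - V_1)/240 + (V_4 - V_2)/470 + (V_4 - 0)/12000 = 0
Collecting terms (coefficients in siemens):
  0.02745·V_1 - 0.02326·V_2 - 0.004167·V_4 = 0.0006667
  0.04009·V_2 - 0.02326·V_1 - 0.002128·V_4 = 0
  0.006378·V_4 - 0.004167·V_1 - 0.002128·V_2 = 0
Solving these 3 simultaneous equations (Gaussian elimination) gives:
  V_1 = 0.07166 V, V_2 = 0.04485 V, V_4 = 0.06178 V
The requested potential is V_1 = 0.07166 V.

Final answer: V_1 = 0.07166 V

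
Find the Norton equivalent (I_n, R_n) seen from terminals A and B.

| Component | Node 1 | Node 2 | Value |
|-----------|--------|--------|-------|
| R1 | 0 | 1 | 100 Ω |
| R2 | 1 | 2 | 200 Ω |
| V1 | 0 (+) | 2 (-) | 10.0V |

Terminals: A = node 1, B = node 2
Find the Thévenin equivalent first; then I_n = V_th/R_th and R_n = R_th.
Step 1 — V_th is the open-circuit voltage V_A - V_B (nothing connected across the terminals).
Nodal analysis, taking node 2 as the 0 V reference.
Source V1 fixes V_0 = 10 V.
KCL at each unknown node (sum of currents leaving = 0; resistances in Ω):
  Node 1: (V_1 - 10)/100 + (V_1 - 0)/200 = 0
Collecting terms: 0.015 × V_1 = 0.1  =>  V_1 = 6.667 V
V_th = V_1 - V_2 = 6.667 - 0 = 6.667 V
Step 2 — R_th: zero the source — replace V1 by a short circuit (node 2 merges into node 0) — and find the resistance seen between A (node 1) and B (node 0).
Reduce the network between node 1 (A) and node 0 (B) by series/parallel combination:
  Rp1 = R1 ‖ R2 (parallel, both between nodes 0 and 1) = 1/(1/100 + 1/200) = 66.67 Ω
R_th = 66.67 Ω
I_n = V_th/R_th = 6.667/66.67 = 0.1 A, and R_n = R_th = 66.67 Ω

Final answer: I_n = 0.1 A, R_n = 66.67 Ω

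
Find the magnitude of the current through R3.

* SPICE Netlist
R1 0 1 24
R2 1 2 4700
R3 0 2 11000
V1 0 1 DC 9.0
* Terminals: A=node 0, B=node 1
Nodal analysis, taking node 1 as the 0 V reference.
Source V1 fixes V_0 = 9 V.
KCL at each unknown node (sum of currents leaving = 0; resistances in Ω):
  Node 2: (V_2 - 0)/4700 + (V_2 - 9)/11000 = 0
Collecting terms: 0.0003037 × V_2 = 0.0008182  =>  V_2 = 2.694 V
I_R3 = (V_0 - V_2)/R3 = (9 - 2.694)/11000 = 0.0005732 A
|I_R3| = 0.0005732 A

Final answer: |I_R3| = 0.0005732 A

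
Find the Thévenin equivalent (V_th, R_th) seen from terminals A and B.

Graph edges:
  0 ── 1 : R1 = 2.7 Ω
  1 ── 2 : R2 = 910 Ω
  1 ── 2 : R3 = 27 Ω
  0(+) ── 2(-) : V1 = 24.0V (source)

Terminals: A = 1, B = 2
Step 1 — V_th is the open-circuit voltage V_A - V_B (nothing connected across the terminals).
Nodal analysis, taking node 2 as the 0 V reference.
Source V1 fixes V_0 = 24 V.
KCL at each unknown node (sum of currents leaving = 0; resistances in Ω):
  Node 1: (V_1 - 24)/2.7 + (V_1 - 0)/910 + (V_1 - 0)/27 = 0
Collecting terms: 0.4085 × V_1 = 8.889  =>  V_1 = 21.76 V
V_th = V_1 - V_2 = 21.76 - 0 = 21.76 V
Step 2 — R_th: zero the source — replace V1 by a short circuit (node 2 merges into node 0) — and find the resistance seen between A (node 1) and B (node 0).
Reduce the network between node 1 (A) and node 0 (B) by series/parallel combination:
  Rp1 = R1 ‖ R2 ‖ R3 (parallel, all between nodes 0 and 1) = 1/(1/2.7 + 1/910 + 1/27) = 2.448 Ω
R_th = 2.448 Ω

Final answer: V_th = 21.76 V, R_th = 2.448 Ω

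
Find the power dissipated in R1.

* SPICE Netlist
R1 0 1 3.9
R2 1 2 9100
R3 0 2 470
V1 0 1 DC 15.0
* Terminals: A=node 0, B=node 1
Nodal analysis, taking node 1 as the 0 V reference.
Source V1 fixes V_0 = 15 V.
KCL at each unknown node (sum of currents leaving = 0; resistances in Ω):
  Node 2: (V_2 - 0)/9100 + (V_2 - 15)/470 = 0
Collecting terms: 0.002238 × V_2 = 0.03191  =>  V_2 = 14.26 V
I_R1 = (V_0 - V_1)/R1 = (15 - 0)/3.9 = 3.846 A
P_R1 = I_R1² × R1 = (3.846)² × 3.9 = 57.69 W

Final answer: 57.69 W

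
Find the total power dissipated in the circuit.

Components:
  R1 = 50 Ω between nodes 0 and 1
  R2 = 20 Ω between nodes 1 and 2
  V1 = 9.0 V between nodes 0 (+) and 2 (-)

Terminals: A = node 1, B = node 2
Nodal analysis, taking node 2 as the 0 V reference.
Source V1 fixes V_0 = 9 V.
KCL at each unknown node (sum of currents leaving = 0; resistances in Ω):
  Node 1: (V_1 - 9)/50 + (V_1 - 0)/20 = 0
Collecting terms: 0.07 × V_1 = 0.18  =>  V_1 = 2.571 V
Power in each resistor, P = (ΔV)²/R:
  P_R1 = (9 - 2.571)²/50 = 0.8265 W
  P_R2 = (2.571 - 0)²/20 = 0.3306 W
P_total = P_R1 + P_R2 = 1.157 W

Final answer: 1.157 W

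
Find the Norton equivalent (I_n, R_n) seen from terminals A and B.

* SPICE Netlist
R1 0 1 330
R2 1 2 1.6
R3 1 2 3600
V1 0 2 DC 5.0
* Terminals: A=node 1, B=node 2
Find the Thévenin equivalent first; then I_n = V_th/R_th and R_n = R_th.
Step 1 — V_th is the open-circuit voltage V_A - V_B (nothing connected across the terminals).
Nodal analysis, taking node 2 as the 0 V reference.
Source V1 fixes V_0 = 5 V.
KCL at each unknown node (sum of currents leaving = 0; resistances in Ω):
  Node 1: (V_1 - 5)/330 + (V_1 - 0)/1.6 + (V_1 - 0)/3600 = 0
Collecting terms: 0.6283 × V_1 = 0.01515  =>  V_1 = 0.02411 V
V_th = V_1 - V_2 = 0.02411 - 0 = 0.02411 V
Step 2 — R_th: zero the source — replace V1 by a short circuit (node 2 merges into node 0) — and find the resistance seen between A (node 1) and B (node 0).
Reduce the network between node 1 (A) and node 0 (B) by series/parallel combination:
  Rp1 = R1 ‖ R2 ‖ R3 (parallel, all between nodes 0 and 1) = 1/(1/330 + 1/1.6 + 1/3600) = 1.592 Ω
R_th = 1.592 Ω
I_n = V_th/R_th = 0.02411/1.592 = 0.01515 A, and R_n = R_th = 1.592 Ω

Final answer: I_n = 0.01515 A, R_n = 1.592 Ω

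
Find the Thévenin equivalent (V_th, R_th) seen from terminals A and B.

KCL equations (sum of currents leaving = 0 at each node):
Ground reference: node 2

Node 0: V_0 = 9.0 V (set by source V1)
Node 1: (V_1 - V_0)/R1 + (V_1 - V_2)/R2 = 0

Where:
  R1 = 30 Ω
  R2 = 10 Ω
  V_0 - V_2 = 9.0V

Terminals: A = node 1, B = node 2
Step 1 — V_th is the open-circuit voltage V_A - V_B (nothing connected across the terminals).
Nodal analysis, taking node 2 as the 0 V reference.
Source V1 fixes V_0 = 9 V.
KCL at each unknown node (sum of currents leaving = 0; resistances in Ω):
  Node 1: (V_1 - 9)/30 + (V_1 - 0)/10 = 0
Collecting terms: 0.1333 × V_1 = 0.3  =>  V_1 = 2.25 V
V_th = V_1 - V_2 = 2.25 - 0 = 2.25 V
Step 2 — R_th: zero the source — replace V1 by a short circuit (node 2 merges into node 0) — and find the resistance seen between A (node 1) and B (node 0).
Reduce the network between node 1 (A) and node 0 (B) by series/parallel combination:
  Rp1 = R1 ‖ R2 (parallel, both between nodes 0 and 1) = 1/(1/30 + 1/10) = 7.5 Ω
R_th = 7.5 Ω

Final answer: V_th = 2.25 V, R_th = 7.5 Ω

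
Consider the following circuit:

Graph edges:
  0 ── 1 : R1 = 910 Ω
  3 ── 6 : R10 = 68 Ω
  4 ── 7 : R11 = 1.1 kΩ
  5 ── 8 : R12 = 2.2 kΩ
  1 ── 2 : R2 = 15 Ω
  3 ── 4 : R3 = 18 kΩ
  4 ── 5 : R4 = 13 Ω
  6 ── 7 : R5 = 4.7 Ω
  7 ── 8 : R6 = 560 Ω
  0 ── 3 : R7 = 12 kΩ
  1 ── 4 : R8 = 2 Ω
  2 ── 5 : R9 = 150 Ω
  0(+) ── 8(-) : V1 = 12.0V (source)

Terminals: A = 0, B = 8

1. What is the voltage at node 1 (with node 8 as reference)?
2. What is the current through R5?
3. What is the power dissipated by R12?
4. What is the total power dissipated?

Nodal analysis, taking node 8 as the 0 V reference.
Source V1 fixes V_0 = 12 V.
KCL at each unknown node (sum of currents leaving = 0; resistances in Ω):
  Node 1: (V_1 - 12)/910 + (V_1 - V_2)/15 + (V_1 - V_4)/2 = 0
  Node 2: (V_2 - V_1)/15 + (V_2 - V_5)/150 = 0
  Node 3: (V_3 - V_4)/18000 + (V_3 - 12)/12000 + (V_3 - V_6)/68 = 0
  Node 4: (V_4 - V_3)/18000 + (V_4 - V_5)/13 + (V_4 - V_1)/2 + (V_4 - V_7)/1100 = 0
  Node 5: (V_5 - V_4)/13 + (V_5 - V_2)/150 + (V_5 - 0)/2200 = 0
  Node 6: (V_6 - V_7)/4.7 + (V_6 - V_3)/68 = 0
  Node 7: (V_7 - V_6)/4.7 + (V_7 - 0)/560 + (V_7 - V_4)/1100 = 0
Collecting terms (coefficients in siemens):
  0.5678·V_1 - 0.06667·V_2 - 0.5·V_4 = 0.01319
  0.07333·V_2 - 0.06667·V_1 - 0.006667·V_5 = 0
  0.01484·V_3 - 0.00005556·V_4 - 0.01471·V_6 = 0.001
  0.5779·V_4 - 0.5·V_1 - 0.00005556·V_3 - 0.07692·V_5 - 0.0009091·V_7 = 0
  0.08404·V_5 - 0.006667·V_2 - 0.07692·V_4 = 0
  0.2275·V_6 - 0.01471·V_3 - 0.2128·V_7 = 0
  0.2155·V_7 - 0.0009091·V_4 - 0.2128·V_6 = 0
Solving these 7 simultaneous equations (Gaussian elimination) gives:
  V_1 = 6.191 V, V_2 = 6.187 V, V_3 = 2.525 V, V_4 = 6.179 V
  V_5 = 6.146 V, V_6 = 2.457 V, V_7 = 2.453 V
Part 1:
  Read off the nodal solution: V_1 = 6.191 V
Part 2:
  I_R5 = (V_6 - V_7)/R5 = (2.457 - 2.453)/4.7 = 0.0009926 A
  Magnitude: I_R5 = 0.0009926 A
Part 3:
  I_R12 = (V_5 - V_8)/R12 = (6.146 - 0)/2200 = 0.002794 A
  P_R12 = I_R12² × R12 = (0.002794)² × 2200 = 0.01717 W
Part 4:
  Power in each resistor, P = (ΔV)²/R:
    P_R1 = (12 - 6.191)²/910 = 0.03708 W
    P_R2 = (6.191 - 6.187)²/15 = 0.000001115 W
    P_R3 = (2.525 - 6.179)²/18000 = 0.0007417 W
    P_R4 = (6.179 - 6.146)²/13 = 0.00008261 W
    P_R5 = (2.457 - 2.453)²/4.7 = 0.000004631 W
    P_R6 = (2.453 - 0)²/560 = 0.01074 W
    P_R7 = (12 - 2.525)²/12000 = 0.007482 W
    P_R8 = (6.191 - 6.179)²/2 = 0.00007469 W
    P_R9 = (6.187 - 6.146)²/150 = 0.00001115 W
    P_R10 = (2.525 - 2.457)²/68 = 0.000067 W
    P_R11 = (6.179 - 2.453)²/1100 = 0.01262 W
    P_R12 = (6.146 - 0)²/2200 = 0.01717 W
  P_total = P_R1 + P_R2 + P_R3 + P_R4 + P_R5 + P_R6 + P_R7 + P_R8 + P_R9 + P_R10 + P_R11 + P_R12 = 0.08608 W

Final answers:
1. V_1 = 6.191 V
2. I_R5 = 0.0009926 A
3. P_R12 = 0.01717 W
4. P_total = 0.08608 W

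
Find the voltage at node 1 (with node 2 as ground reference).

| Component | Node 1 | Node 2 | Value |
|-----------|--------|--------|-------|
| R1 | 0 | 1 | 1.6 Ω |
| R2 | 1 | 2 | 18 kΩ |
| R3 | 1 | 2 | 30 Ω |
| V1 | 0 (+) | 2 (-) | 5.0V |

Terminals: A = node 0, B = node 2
Nodal analysis, taking node 2 as the 0 V reference.
Source V1 fixes V_0 = 5 V.
KCL at each unknown node (sum of currents leaving = 0; resistances in Ω):
  Node 1: (V_1 - 5)/1.6 + (V_1 - 0)/18000 + (V_1 - 0)/30 = 0
Collecting terms: 0.6584 × V_1 = 3.125  =>  V_1 = 4.746 V
The requested potential is V_1 = 4.746 V.

Final answer: V_1 = 4.746 V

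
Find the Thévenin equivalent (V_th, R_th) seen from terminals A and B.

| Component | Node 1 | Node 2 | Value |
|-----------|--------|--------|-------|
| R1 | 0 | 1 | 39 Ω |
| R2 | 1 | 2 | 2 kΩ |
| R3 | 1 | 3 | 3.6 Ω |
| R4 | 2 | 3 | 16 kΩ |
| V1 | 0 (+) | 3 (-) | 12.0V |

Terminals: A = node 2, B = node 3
Step 1 — V_th is the open-circuit voltage V_A - V_B (nothing connected across the terminals).
Nodal analysis, taking node 3 as the 0 V reference.
Source V1 fixes V_0 = 12 V.
KCL at each unknown node (sum of currents leaving = 0; resistances in Ω):
  Node 1: (V_1 - 12)/39 + (V_1 - V_2)/2000 + (V_1 - 0)/3.6 = 0
  Node 2: (V_2 - V_1)/2000 + (V_2 - 0)/16000 = 0
Collecting terms (coefficients in siemens):
  0.3039·V_1 - 0.0005·V_2 = 0.3077
  0.0005625·V_2 - 0.0005·V_1 = 0
Determinant D = (0.3039)(0.0005625) - (-0.0005)(-0.0005) = 0.0001707
V_1 = [(0.3077)(0.0005625) - (-0.0005)(0)]/D = 1.014 V
V_2 = [(0.3039)(0) - (0.3077)(-0.0005)]/D = 0.9012 V
V_th = V_2 - V_3 = 0.9012 - 0 = 0.9012 V
Step 2 — R_th: zero the source — replace V1 by a short circuit (node 3 merges into node 0) — and find the resistance seen between A (node 2) and B (node 0).
Reduce the network between node 2 (A) and node 0 (B) by series/parallel combination:
  Rp1 = R1 ‖ R3 (parallel, both between nodes 0 and 1) = 1/(1/39 + 1/3.6) = 3.296 Ω
  Rs1 = R2 + Rp1 (series, joined only at node 1) = 2000 + 3.296 = 2003 Ω
  Rp2 = R4 ‖ Rs1 (parallel, both between nodes 0 and 2) = 1/(1/16000 + 1/2003) = 1780 Ω
R_th = 1.78 kΩ

Final answer: V_th = 0.9012 V, R_th = 1.78 kΩ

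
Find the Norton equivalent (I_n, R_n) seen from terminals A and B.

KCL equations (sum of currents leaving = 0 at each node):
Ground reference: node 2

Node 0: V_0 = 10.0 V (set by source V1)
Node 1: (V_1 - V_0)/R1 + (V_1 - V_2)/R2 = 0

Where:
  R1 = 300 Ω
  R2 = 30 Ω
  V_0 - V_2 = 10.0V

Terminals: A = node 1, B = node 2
Find the Thévenin equivalent first; then I_n = V_th/R_th and R_n = R_th.
Step 1 — V_th is the open-circuit voltage V_A - V_B (nothing connected across the terminals).
Nodal analysis, taking node 2 as the 0 V reference.
Source V1 fixes V_0 = 10 V.
KCL at each unknown node (sum of currents leaving = 0; resistances in Ω):
  Node 1: (V_1 - 10)/300 + (V_1 - 0)/30 = 0
Collecting terms: 0.03667 × V_1 = 0.03333  =>  V_1 = 0.9091 V
V_th = V_1 - V_2 = 0.9091 - 0 = 0.9091 V
Step 2 — R_th: zero the source — replace V1 by a short circuit (node 2 merges into node 0) — and find the resistance seen between A (node 1) and B (node 0).
Reduce the network between node 1 (A) and node 0 (B) by series/parallel combination:
  Rp1 = R1 ‖ R2 (parallel, both between nodes 0 and 1) = 1/(1/300 + 1/30) = 27.27 Ω
R_th = 27.27 Ω
I_n = V_th/R_th = 0.9091/27.27 = 0.03333 A, and R_n = R_th = 27.27 Ω

Final answer: I_n = 0.03333 A, R_n = 27.27 Ω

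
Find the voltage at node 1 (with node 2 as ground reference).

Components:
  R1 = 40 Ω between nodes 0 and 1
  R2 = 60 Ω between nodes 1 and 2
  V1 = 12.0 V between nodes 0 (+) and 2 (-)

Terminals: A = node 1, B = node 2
Nodal analysis, taking node 2 as the 0 V reference.
Source V1 fixes V_0 = 12 V.
KCL at each unknown node (sum of currents leaving = 0; resistances in Ω):
  Node 1: (V_1 - 12)/40 + (V_1 - 0)/60 = 0
Collecting terms: 0.04167 × V_1 = 0.3  =>  V_1 = 7.2 V
The requested potential is V_1 = 7.2 V.

Final answer: V_1 = 7.2 V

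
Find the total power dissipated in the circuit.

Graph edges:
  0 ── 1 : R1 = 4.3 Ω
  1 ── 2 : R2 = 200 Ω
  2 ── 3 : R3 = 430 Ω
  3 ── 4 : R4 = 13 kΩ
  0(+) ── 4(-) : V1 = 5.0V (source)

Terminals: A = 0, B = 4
Nodal analysis, taking node 4 as the 0 V reference.
Source V1 fixes V_0 = 5 V.
KCL at each unknown node (sum of currents leaving = 0; resistances in Ω):
  Node 1: (V_1 - 5)/4.3 + (V_1 - V_2)/200 = 0
  Node 2: (V_2 - V_1)/200 + (V_2 - V_3)/430 = 0
  Node 3: (V_3 - V_2)/430 + (V_3 - 0)/13000 = 0
Collecting terms (coefficients in siemens):
  0.2376·V_1 - 0.005·V_2 = 1.163
  0.007326·V_2 - 0.005·V_1 - 0.002326·V_3 = 0
  0.002403·V_3 - 0.002326·V_2 = 0
Solving these 3 simultaneous equations (Gaussian elimination) gives:
  V_1 = 4.998 V, V_2 = 4.925 V, V_3 = 4.767 V
Power in each resistor, P = (ΔV)²/R:
  P_R1 = (5 - 4.998)²/4.3 = 0.0000005783 W
  P_R2 = (4.998 - 4.925)²/200 = 0.0000269 W
  P_R3 = (4.925 - 4.767)²/430 = 0.00005783 W
  P_R4 = (4.767 - 0)²/13000 = 0.001748 W
P_total = P_R1 + P_R2 + P_R3 + P_R4 = 0.001834 W

Final answer: 0.001834 W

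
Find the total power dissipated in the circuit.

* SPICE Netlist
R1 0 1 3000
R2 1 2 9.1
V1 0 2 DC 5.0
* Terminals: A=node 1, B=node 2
Nodal analysis, taking node 2 as the 0 V reference.
Source V1 fixes V_0 = 5 V.
KCL at each unknown node (sum of currents leaving = 0; resistances in Ω):
  Node 1: (V_1 - 5)/3000 + (V_1 - 0)/9.1 = 0
Collecting terms: 0.1102 × V_1 = 0.001667  =>  V_1 = 0.01512 V
Power in each resistor, P = (ΔV)²/R:
  P_R1 = (5 - 0.01512)²/3000 = 0.008283 W
  P_R2 = (0.01512 - 0)²/9.1 = 0.00002513 W
P_total = P_R1 + P_R2 = 0.008308 W

Final answer: 0.008308 W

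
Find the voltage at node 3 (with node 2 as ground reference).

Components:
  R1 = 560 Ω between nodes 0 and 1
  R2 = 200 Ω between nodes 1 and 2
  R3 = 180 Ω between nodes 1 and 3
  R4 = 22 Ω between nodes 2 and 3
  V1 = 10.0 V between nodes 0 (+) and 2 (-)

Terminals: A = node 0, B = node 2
Nodal analysis, taking node 2 as the 0 V reference.
Source V1 fixes V_0 = 10 V.
KCL at each unknown node (sum of currents leaving = 0; resistances in Ω):
  Node 1: (V_1 - 10)/560 + (V_1 - 0)/200 + (V_1 - V_3)/180 = 0
  Node 3: (V_3 - V_1)/180 + (V_3 - 0)/22 = 0
Collecting terms (coefficients in siemens):
  0.01234·V_1 - 0.005556·V_3 = 0.01786
  0.05101·V_3 - 0.005556·V_1 = 0
Determinant D = (0.01234)(0.05101) - (-0.005556)(-0.005556) = 0.0005987
V_1 = [(0.01786)(0.05101) - (-0.005556)(0)]/D = 1.522 V
V_3 = [(0.01234)(0) - (0.01786)(-0.005556)]/D = 0.1657 V
The requested potential is V_3 = 0.1657 V.

Final answer: V_3 = 0.1657 V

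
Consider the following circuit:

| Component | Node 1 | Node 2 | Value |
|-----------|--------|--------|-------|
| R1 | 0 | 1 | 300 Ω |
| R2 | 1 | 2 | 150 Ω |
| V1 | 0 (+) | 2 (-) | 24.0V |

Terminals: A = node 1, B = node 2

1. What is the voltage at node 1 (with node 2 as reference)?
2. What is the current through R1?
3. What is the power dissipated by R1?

Nodal analysis, taking node 2 as the 0 V reference.
Source V1 fixes V_0 = 24 V.
KCL at each unknown node (sum of currents leaving = 0; resistances in Ω):
  Node 1: (V_1 - 24)/300 + (V_1 - 0)/150 = 0
Collecting terms: 0.01 × V_1 = 0.08  =>  V_1 = 8 V
Part 1:
  Read off the nodal solution: V_1 = 8 V
Part 2:
  I_R1 = (V_0 - V_1)/R1 = (24 - 8)/300 = 0.05333 A
  Magnitude: I_R1 = 0.05333 A
Part 3:
  I_R1 = (V_0 - V_1)/R1 = (24 - 8)/300 = 0.05333 A
  P_R1 = I_R1² × R1 = (0.05333)² × 300 = 0.8533 W

Final answers:
1. V_1 = 8 V
2. I_R1 = 0.05333 A
3. P_R1 = 0.8533 W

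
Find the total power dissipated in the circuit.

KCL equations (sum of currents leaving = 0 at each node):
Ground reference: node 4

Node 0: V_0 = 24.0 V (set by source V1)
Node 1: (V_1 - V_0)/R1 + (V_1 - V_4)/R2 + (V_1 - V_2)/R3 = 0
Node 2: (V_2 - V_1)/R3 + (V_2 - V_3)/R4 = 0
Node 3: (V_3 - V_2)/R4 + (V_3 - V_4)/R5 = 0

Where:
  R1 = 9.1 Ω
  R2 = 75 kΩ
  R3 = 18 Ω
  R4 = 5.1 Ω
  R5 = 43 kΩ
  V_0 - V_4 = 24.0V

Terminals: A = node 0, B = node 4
Nodal analysis, taking node 4 as the 0 V reference.
Source V1 fixes V_0 = 24 V.
KCL at each unknown node (sum of currents leaving = 0; resistances in Ω):
  Node 1: (V_1 - 24)/9.1 + (V_1 - 0)/75000 + (V_1 - V_2)/18 = 0
  Node 2: (V_2 - V_1)/18 + (V_2 - V_3)/5.1 = 0
  Node 3: (V_3 - V_2)/5.1 + (V_3 - 0)/43000 = 0
Collecting terms (coefficients in siemens):
  0.1655·V_1 - 0.05556·V_2 = 2.637
  0.2516·V_2 - 0.05556·V_1 - 0.1961·V_3 = 0
  0.1961·V_3 - 0.1961·V_2 = 0
Solving these 3 simultaneous equations (Gaussian elimination) gives:
  V_1 = 23.99 V, V_2 = 23.98 V, V_3 = 23.98 V
Power in each resistor, P = (ΔV)²/R:
  P_R1 = (24 - 23.99)²/9.1 = 0.000007008 W
  P_R2 = (23.99 - 0)²/75000 = 0.007675 W
  P_R3 = (23.99 - 23.98)²/18 = 0.000005598 W
  P_R4 = (23.98 - 23.98)²/5.1 = 0.000001586 W
  P_R5 = (23.98 - 0)²/43000 = 0.01337 W
P_total = P_R1 + P_R2 + P_R3 + P_R4 + P_R5 = 0.02106 W

Final answer: 0.02106 W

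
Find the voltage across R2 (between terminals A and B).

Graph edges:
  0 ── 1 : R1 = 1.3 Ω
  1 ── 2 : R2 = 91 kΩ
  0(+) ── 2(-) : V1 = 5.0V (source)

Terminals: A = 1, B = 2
R1 and R2 are in series across V1 (node 0 → node 1 → node 2), and the output A–B is taken across R2, so this is a voltage divider.
Series current: I = V1/(R1 + R2) = 5/(1.3 + 91000) = 5/91000 = 0.00005494 A
V_R2 = I × R2 = V1 × R2/(R1 + R2) = 5 × 91000/91000 = 5 V

Final answer: 5 V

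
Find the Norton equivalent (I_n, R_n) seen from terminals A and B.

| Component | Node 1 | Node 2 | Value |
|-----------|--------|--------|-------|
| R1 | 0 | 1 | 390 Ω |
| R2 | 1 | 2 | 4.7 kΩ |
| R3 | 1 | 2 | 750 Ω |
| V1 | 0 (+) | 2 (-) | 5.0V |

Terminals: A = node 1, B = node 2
Find the Thévenin equivalent first; then I_n = V_th/R_th and R_n = R_th.
Step 1 — V_th is the open-circuit voltage V_A - V_B (nothing connected across the terminals).
Nodal analysis, taking node 2 as the 0 V reference.
Source V1 fixes V_0 = 5 V.
KCL at each unknown node (sum of currents leaving = 0; resistances in Ω):
  Node 1: (V_1 - 5)/390 + (V_1 - 0)/4700 + (V_1 - 0)/750 = 0
Collecting terms: 0.00411 × V_1 = 0.01282  =>  V_1 = 3.119 V
V_th = V_1 - V_2 = 3.119 - 0 = 3.119 V
Step 2 — R_th: zero the source — replace V1 by a short circuit (node 2 merges into node 0) — and find the resistance seen between A (node 1) and B (node 0).
Reduce the network between node 1 (A) and node 0 (B) by series/parallel combination:
  Rp1 = R1 ‖ R2 ‖ R3 (parallel, all between nodes 0 and 1) = 1/(1/390 + 1/4700 + 1/750) = 243.3 Ω
R_th = 243.3 Ω
I_n = V_th/R_th = 3.119/243.3 = 0.01282 A, and R_n = R_th = 243.3 Ω

Final answer: I_n = 0.01282 A, R_n = 243.3 Ω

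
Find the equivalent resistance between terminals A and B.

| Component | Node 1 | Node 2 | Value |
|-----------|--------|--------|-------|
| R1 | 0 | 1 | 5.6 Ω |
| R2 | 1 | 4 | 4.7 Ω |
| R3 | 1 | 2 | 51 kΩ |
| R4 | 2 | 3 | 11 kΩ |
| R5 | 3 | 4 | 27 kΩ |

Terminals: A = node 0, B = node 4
Reduce the network between node 0 (A) and node 4 (B) by series/parallel combination:
  Rs1 = R3 + R4 (series, joined only at node 2) = 51000 + 11000 = 62000 Ω
  Rs2 = R5 + Rs1 (series, joined only at node 3) = 27000 + 62000 = 89000 Ω
  Rp1 = R2 ‖ Rs2 (parallel, both between nodes 1 and 4) = 1/(1/4.7 + 1/89000) = 4.7 Ω
  Rs3 = R1 + Rp1 (series, joined only at node 1) = 5.6 + 4.7 = 10.3 Ω
R_eq = 10.3 Ω

Final answer: 10.3 Ω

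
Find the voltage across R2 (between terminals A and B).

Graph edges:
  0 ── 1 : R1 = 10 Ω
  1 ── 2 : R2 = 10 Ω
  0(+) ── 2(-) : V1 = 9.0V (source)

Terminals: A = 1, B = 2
R1 and R2 are in series across V1 (node 0 → node 1 → node 2), and the output A–B is taken across R2, so this is a voltage divider.
Series current: I = V1/(R1 + R2) = 9/(10 + 10) = 9/20 = 0.45 A
V_R2 = I × R2 = V1 × R2/(R1 + R2) = 9 × 10/20 = 4.5 V

Final answer: 4.5 V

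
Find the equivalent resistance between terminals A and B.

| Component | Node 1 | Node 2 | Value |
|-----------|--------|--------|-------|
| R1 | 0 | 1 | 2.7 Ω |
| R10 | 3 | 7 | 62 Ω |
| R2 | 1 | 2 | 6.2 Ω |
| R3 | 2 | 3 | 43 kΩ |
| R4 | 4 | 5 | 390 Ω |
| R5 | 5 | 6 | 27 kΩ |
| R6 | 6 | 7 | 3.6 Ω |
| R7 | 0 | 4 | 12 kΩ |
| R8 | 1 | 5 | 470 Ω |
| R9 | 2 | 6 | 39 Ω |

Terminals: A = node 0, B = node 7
The network is not a plain series/parallel combination. Inject a 1 A test current into terminal A (node 0) and return it from terminal B (node 7); then R_eq = V_A / (1 A).
Nodal analysis, taking node 7 as the 0 V reference.
Current source I_test pushes 1 A into node 0 and draws it out of node 7.
KCL at each unknown node (sum of currents leaving = 0; resistances in Ω):
  Node 0: (V_0 - V_1)/2.7 + (V_0 - V_4)/12000 - 1 = 0
  Node 1: (V_1 - V_0)/2.7 + (V_1 - V_2)/6.2 + (V_1 - V_5)/470 = 0
  Node 2: (V_2 - V_1)/6.2 + (V_2 - V_3)/43000 + (V_2 - V_6)/39 = 0
  Node 3: (V_3 - V_2)/43000 + (V_3 - 0)/62 = 0
  Node 4: (V_4 - V_0)/12000 + (V_4 - V_5)/390 = 0
  Node 5: (V_5 - V_1)/470 + (V_5 - V_4)/390 + (V_5 - V_6)/27000 = 0
  Node 6: (V_6 - V_2)/39 + (V_6 - V_5)/27000 + (V_6 - 0)/3.6 = 0
Collecting terms (coefficients in siemens):
  0.3705·V_0 - 0.3704·V_1 - 0.00008333·V_4 = 1
  0.5338·V_1 - 0.3704·V_0 - 0.1613·V_2 - 0.002128·V_5 = 0
  0.187·V_2 - 0.1613·V_1 - 0.00002326·V_3 - 0.02564·V_6 = 0
  0.01615·V_3 - 0.00002326·V_2 = 0
  0.002647·V_4 - 0.00008333·V_0 - 0.002564·V_5 = 0
  0.004729·V_5 - 0.002128·V_1 - 0.002564·V_4 - 0.00003704·V_6 = 0
  0.3035·V_6 - 0.02564·V_2 - 0.00003704·V_5 = 0
Solving these 7 simultaneous equations (Gaussian elimination) gives:
  V_0 = 51.38 V, V_1 = 48.68 V, V_2 = 42.49 V, V_3 = 0.06118 V
  V_4 = 48.14 V, V_5 = 48.04 V, V_6 = 3.596 V
R_eq = V_0 / 1 A = 51.38 Ω

Final answer: 51.38 Ω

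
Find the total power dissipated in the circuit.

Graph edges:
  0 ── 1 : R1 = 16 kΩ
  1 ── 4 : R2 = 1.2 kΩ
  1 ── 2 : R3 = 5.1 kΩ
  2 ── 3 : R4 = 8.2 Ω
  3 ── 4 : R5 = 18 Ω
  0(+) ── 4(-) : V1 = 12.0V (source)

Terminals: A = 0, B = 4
Nodal analysis, taking node 4 as the 0 V reference.
Source V1 fixes V_0 = 12 V.
KCL at each unknown node (sum of currents leaving = 0; resistances in Ω):
  Node 1: (V_1 - 12)/16000 + (V_1 - 0)/1200 + (V_1 - V_2)/5100 = 0
  Node 2: (V_2 - V_1)/5100 + (V_2 - V_3)/8.2 = 0
  Node 3: (V_3 - V_2)/8.2 + (V_3 - 0)/18 = 0
Collecting terms (coefficients in siemens):
  0.001092·V_1 - 0.0001961·V_2 = 0.00075
  0.1221·V_2 - 0.0001961·V_1 - 0.122·V_3 = 0
  0.1775·V_3 - 0.122·V_2 = 0
Solving these 3 simultaneous equations (Gaussian elimination) gives:
  V_1 = 0.6875 V, V_2 = 0.003514 V, V_3 = 0.002414 V
Power in each resistor, P = (ΔV)²/R:
  P_R1 = (12 - 0.6875)²/16000 = 0.007998 W
  P_R2 = (0.6875 - 0)²/1200 = 0.0003939 W
  P_R3 = (0.6875 - 0.003514)²/5100 = 0.00009173 W
  P_R4 = (0.003514 - 0.002414)²/8.2 = 0.0000001475 W
  P_R5 = (0.002414 - 0)²/18 = 0.0000003238 W
P_total = P_R1 + P_R2 + P_R3 + P_R4 + P_R5 = 0.008484 W

Final answer: 0.008484 W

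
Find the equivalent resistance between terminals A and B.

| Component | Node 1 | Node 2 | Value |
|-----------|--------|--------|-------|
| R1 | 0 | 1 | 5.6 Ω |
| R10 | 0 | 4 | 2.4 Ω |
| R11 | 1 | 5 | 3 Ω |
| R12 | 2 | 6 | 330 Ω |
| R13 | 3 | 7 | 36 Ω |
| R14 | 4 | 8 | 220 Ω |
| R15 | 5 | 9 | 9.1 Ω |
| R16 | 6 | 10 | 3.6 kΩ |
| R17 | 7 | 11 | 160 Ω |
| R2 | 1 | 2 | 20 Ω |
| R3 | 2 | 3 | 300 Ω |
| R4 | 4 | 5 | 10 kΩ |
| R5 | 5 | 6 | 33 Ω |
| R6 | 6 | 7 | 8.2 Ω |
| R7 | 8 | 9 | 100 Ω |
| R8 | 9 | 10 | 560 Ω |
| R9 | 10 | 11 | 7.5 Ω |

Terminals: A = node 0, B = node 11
The network is not a plain series/parallel combination. Inject a 1 A test current into terminal A (node 0) and return it from terminal B (node 11); then R_eq = V_A / (1 A).
Nodal analysis, taking node 11 as the 0 V reference.
Current source I_test pushes 1 A into node 0 and draws it out of node 11.
KCL at each unknown node (sum of currents leaving = 0; resistances in Ω):
  Node 0: (V_0 - V_1)/5.6 + (V_0 - V_4)/2.4 - 1 = 0
  Node 1: (V_1 - V_0)/5.6 + (V_1 - V_2)/20 + (V_1 - V_5)/3 = 0
  Node 2: (V_2 - V_1)/20 + (V_2 - V_3)/300 + (V_2 - V_6)/330 = 0
  Node 3: (V_3 - V_2)/300 + (V_3 - V_7)/36 = 0
  Node 4: (V_4 - V_0)/2.4 + (V_4 - V_5)/10000 + (V_4 - V_8)/220 = 0
  Node 5: (V_5 - V_1)/3 + (V_5 - V_4)/10000 + (V_5 - V_6)/33 + (V_5 - V_9)/9.1 = 0
  Node 6: (V_6 - V_2)/330 + (V_6 - V_5)/33 + (V_6 - V_7)/8.2 + (V_6 - V_10)/3600 = 0
  Node 7: (V_7 - V_3)/36 + (V_7 - V_6)/8.2 + (V_7 - 0)/160 = 0
  Node 8: (V_8 - V_4)/220 + (V_8 - V_9)/100 = 0
  Node 9: (V_9 - V_5)/9.1 + (V_9 - V_8)/100 + (V_9 - V_10)/560 = 0
  Node 10: (V_10 - V_6)/3600 + (V_10 - V_9)/560 + (V_10 - 0)/7.5 = 0
Collecting terms (coefficients in siemens):
  0.5952·V_0 - 0.1786·V_1 - 0.4167·V_4 = 1
  0.5619·V_1 - 0.1786·V_0 - 0.05·V_2 - 0.3333·V_5 = 0
  0.05636·V_2 - 0.05·V_1 - 0.003333·V_3 - 0.00303·V_6 = 0
  0.03111·V_3 - 0.003333·V_2 - 0.02778·V_7 = 0
  0.4213·V_4 - 0.4167·V_0 - 0.0001·V_5 - 0.004545·V_8 = 0
  0.4736·V_5 - 0.3333·V_1 - 0.0001·V_4 - 0.0303·V_6 - 0.1099·V_9 = 0
  0.1556·V_6 - 0.00303·V_2 - 0.0303·V_5 - 0.122·V_7 - 0.0002778·V_10 = 0
  0.156·V_7 - 0.02778·V_3 - 0.122·V_6 = 0
  0.01455·V_8 - 0.004545·V_4 - 0.01·V_9 = 0
  0.1217·V_9 - 0.1099·V_5 - 0.01·V_8 - 0.001786·V_10 = 0
  0.1354·V_10 - 0.0002778·V_6 - 0.001786·V_9 = 0
Solving these 11 simultaneous equations (Gaussian elimination) gives:
  V_0 = 149.1 V, V_1 = 143.7 V, V_2 = 141 V, V_3 = 118.3 V
  V_4 = 149.1 V, V_5 = 141.2 V, V_6 = 120.8 V, V_7 = 115.5 V
  V_8 = 142.3 V, V_9 = 139.3 V, V_10 = 2.085 V
R_eq = V_0 / 1 A = 149.1 Ω

Final answer: 149.1 Ω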